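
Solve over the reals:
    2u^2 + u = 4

Rearrange to standard form: 2u^2 + u - 4 = 0.
Discriminant: (1)^2 - 4*2*(-4) = 33.
Quadratic formula: u = (-1 +/- sqrt(33)) / 4.
So u = -1/4 + sqrt(33)/4 ~= 1.1861 or u = -sqrt(33)/4 - 1/4 ~= -1.6861.

u = -1.6861 or u = 1.1861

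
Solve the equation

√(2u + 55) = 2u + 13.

Square both sides: 2u + 55 = (2u + 13)².
Expand and rearrange: 4u² + 50u + 114 = 0.
Solving gives u = -3 or u = -9.5.
Check each candidate in the original equation:
  u = -3: √(49) = 7, while 2u + 13 = 7 — valid.
  u = -9.5: √(36) = 6, while 2u + 13 = -6 — extraneous.

u = -3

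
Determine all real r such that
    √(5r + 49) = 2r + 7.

r = 0

Square both sides: 5r + 49 = (2r + 7)².
Expand and rearrange: 4r² + 23r = 0.
Solving gives r = 0 or r = -5.75.
Check each candidate in the original equation:
  r = 0: √(49) = 7, while 2r + 7 = 7 — valid.
  r = -5.75: √(20.25) = 4.5, while 2r + 7 = -4.5 — extraneous.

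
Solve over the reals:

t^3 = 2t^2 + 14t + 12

Rearrange: t^3 - 2t^2 - 14t - 12 = 0.
Possible rational roots are divisors of -12. Testing t = -2 gives 0, so (t + 2) is a factor.
Divide: t^3 - 2t^2 - 14t - 12 = (t + 2)(t^2 - 4t - 6).
Apply the quadratic formula to t^2 - 4t - 6 = 0: t = (4 +/- sqrt(40))/2, i.e. t ~= 5.1623 or t ~= -1.1623.

t = -2 or t = -1.1623 or t = 5.1623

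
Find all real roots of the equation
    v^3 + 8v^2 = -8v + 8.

v = -6.6056 or v = -2 or v = 0.6056

Rearrange: v^3 + 8v^2 + 8v - 8 = 0.
Possible rational roots are divisors of -8. Testing v = -2 gives 0, so (v + 2) is a factor.
Divide: v^3 + 8v^2 + 8v - 8 = (v + 2)(v^2 + 6v - 4).
Apply the quadratic formula to v^2 + 6v - 4 = 0: v = (-6 +/- sqrt(52))/2, i.e. v ~= 0.6056 or v ~= -6.6056.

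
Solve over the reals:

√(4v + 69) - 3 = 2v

Isolate the radical: √(4v + 69) = 2v + 3.
Square both sides: 4v + 69 = (2v + 3)².
Expand and rearrange: 4v² + 8v - 60 = 0.
Solving gives v = 3 or v = -5.
Check each candidate in the original equation:
  v = 3: √(81) = 9, while 2v + 3 = 9 — valid.
  v = -5: √(49) = 7, while 2v + 3 = -7 — extraneous.

v = 3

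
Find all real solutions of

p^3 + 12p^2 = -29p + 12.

Rearrange: p^3 + 12p^2 + 29p - 12 = 0.
Possible rational roots are divisors of -12. Testing p = -4 gives 0, so (p + 4) is a factor.
Divide: p^3 + 12p^2 + 29p - 12 = (p + 4)(p^2 + 8p - 3).
Apply the quadratic formula to p^2 + 8p - 3 = 0: p = (-8 +/- sqrt(76))/2, i.e. p ~= 0.3589 or p ~= -8.3589.

p = -8.3589 or p = -4 or p = 0.3589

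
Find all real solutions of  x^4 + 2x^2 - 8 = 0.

Let u = x^2. The equation becomes u^2 + 2u - 8 = 0.
Factor: (u - 2)(u + 4) = 0, so u = 2 or u = -4.
x^2 = 2 gives x = +/-sqrt(2) ~= +/-1.4142.
x^2 = -4 < 0 has no real solution.

x = -1.4142 or x = 1.4142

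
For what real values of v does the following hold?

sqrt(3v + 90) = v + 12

v = -3

Square both sides: 3v + 90 = (v + 12)^2.
Expand and rearrange: v^2 + 21v + 54 = 0.
Solving gives v = -3 or v = -18.
Check each candidate in the original equation:
  v = -3: sqrt(81) = 9, while v + 12 = 9 — valid.
  v = -18: sqrt(36) = 6, while v + 12 = -6 — extraneous.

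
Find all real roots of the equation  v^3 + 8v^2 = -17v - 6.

v = -4.5616 or v = -3 or v = -0.4384

Rearrange: v^3 + 8v^2 + 17v + 6 = 0.
Possible rational roots are divisors of 6. Testing v = -3 gives 0, so (v + 3) is a factor.
Divide: v^3 + 8v^2 + 17v + 6 = (v + 3)(v^2 + 5v + 2).
Apply the quadratic formula to v^2 + 5v + 2 = 0: v = (-5 +/- sqrt(17))/2, i.e. v ~= -0.4384 or v ~= -4.5616.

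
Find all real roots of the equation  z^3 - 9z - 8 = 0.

Possible rational roots are divisors of -8. Testing z = -1 gives 0, so (z + 1) is a factor.
Divide: z^3 - 9z - 8 = (z + 1)(z^2 - z - 8).
Apply the quadratic formula to z^2 - z - 8 = 0: z = (1 +/- sqrt(33))/2, i.e. z ~= 3.3723 or z ~= -2.3723.

z = -2.3723 or z = -1 or z = 3.3723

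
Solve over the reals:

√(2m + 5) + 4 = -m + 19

Isolate the radical: √(2m + 5) = -m + 15.
Square both sides: 2m + 5 = (-m + 15)².
Expand and rearrange: m² - 32m + 220 = 0.
Solving gives m = 22 or m = 10.
Check each candidate in the original equation:
  m = 22: √(49) = 7, while -m + 15 = -7 — extraneous.
  m = 10: √(25) = 5, while -m + 15 = 5 — valid.

m = 10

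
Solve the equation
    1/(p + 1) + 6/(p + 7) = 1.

Multiply both sides by (p + 1)(p + 7):
(p + 7) + 6(p + 1) = (p + 1)(p + 7).
Expand and collect terms: p² + p - 6 = 0.
Factor or apply the quadratic formula: p = 2 or p = -3.
Neither value makes a denominator zero (p ≠ -1, p ≠ -7), so both are valid.

p = -3 or p = 2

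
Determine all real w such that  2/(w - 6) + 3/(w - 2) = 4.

w = 2.6525 or w = 6.5975

Multiply both sides by (w - 6)(w - 2):
2(w - 2) + 3(w - 6) = 4(w - 6)(w - 2).
Expand and collect terms: 4w² - 37w + 70 = 0.
By the quadratic formula, w = (37 ± √249) / 8, so w ≈ 6.5975 or w ≈ 2.6525.
Neither value makes a denominator zero (w ≠ 6, w ≠ 2), so both are valid.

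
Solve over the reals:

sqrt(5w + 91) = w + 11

Square both sides: 5w + 91 = (w + 11)^2.
Expand and rearrange: w^2 + 17w + 30 = 0.
Solving gives w = -2 or w = -15.
Check each candidate in the original equation:
  w = -2: sqrt(81) = 9, while w + 11 = 9 — valid.
  w = -15: sqrt(16) = 4, while w + 11 = -4 — extraneous.

w = -2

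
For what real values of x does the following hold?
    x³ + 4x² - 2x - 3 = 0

Possible rational roots are divisors of -3. Testing x = 1 gives 0, so (x - 1) is a factor.
Divide: x³ + 4x² - 2x - 3 = (x - 1)(x² + 5x + 3).
Apply the quadratic formula to x² + 5x + 3 = 0: x = (-5 ± √13)/2, i.e. x ≈ -0.6972 or x ≈ -4.3028.

x = -4.3028 or x = -0.6972 or x = 1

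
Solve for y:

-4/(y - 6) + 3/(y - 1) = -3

y = 0.1866 or y = 7.1468

Multiply both sides by (y - 6)(y - 1):
-4(y - 1) + 3(y - 6) = -3(y - 6)(y - 1).
Expand and collect terms: -3y² + 22y - 4 = 0.
By the quadratic formula, y = (-22 ± √436) / -6, so y ≈ 0.1866 or y ≈ 7.1468.
Neither value makes a denominator zero (y ≠ 6, y ≠ 1), so both are valid.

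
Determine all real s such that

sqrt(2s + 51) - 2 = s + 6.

Isolate the radical: sqrt(2s + 51) = s + 8.
Square both sides: 2s + 51 = (s + 8)^2.
Expand and rearrange: s^2 + 14s + 13 = 0.
Solving gives s = -1 or s = -13.
Check each candidate in the original equation:
  s = -1: sqrt(49) = 7, while s + 8 = 7 — valid.
  s = -13: sqrt(25) = 5, while s + 8 = -5 — extraneous.

s = -1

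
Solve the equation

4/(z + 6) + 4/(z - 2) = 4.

z = -5.1231 or z = 3.1231

Multiply both sides by (z + 6)(z - 2):
4(z - 2) + 4(z + 6) = 4(z + 6)(z - 2).
Expand and collect terms: 4z² + 8z - 64 = 0.
By the quadratic formula, z = (-8 ± √1088) / 8, so z ≈ 3.1231 or z ≈ -5.1231.
Neither value makes a denominator zero (z ≠ -6, z ≠ 2), so both are valid.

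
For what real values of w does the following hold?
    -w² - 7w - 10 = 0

w = -5 or w = -2

Factor: -1(w + 2)(w + 5) = 0.
So w = -2 or w = -5.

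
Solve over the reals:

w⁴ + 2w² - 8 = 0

w = -1.4142 or w = 1.4142

Let u = w². The equation becomes u² + 2u - 8 = 0.
Factor: (u + 4)(u - 2) = 0, so u = -4 or u = 2.
w² = -4 < 0 has no real solution.
w² = 2 gives w = ±√(2) ≈ ±1.4142.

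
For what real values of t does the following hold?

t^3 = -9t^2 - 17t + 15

t = -5 or t = -4.6458 or t = 0.6458

Rearrange: t^3 + 9t^2 + 17t - 15 = 0.
Possible rational roots are divisors of -15. Testing t = -5 gives 0, so (t + 5) is a factor.
Divide: t^3 + 9t^2 + 17t - 15 = (t + 5)(t^2 + 4t - 3).
Apply the quadratic formula to t^2 + 4t - 3 = 0: t = (-4 +/- sqrt(28))/2, i.e. t ~= 0.6458 or t ~= -4.6458.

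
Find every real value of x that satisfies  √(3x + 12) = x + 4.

x = -4 or x = -1

Square both sides: 3x + 12 = (x + 4)².
Expand and rearrange: x² + 5x + 4 = 0.
Solving gives x = -1 or x = -4.
Check each candidate in the original equation:
  x = -1: √(9) = 3, while x + 4 = 3 — valid.
  x = -4: √(0) = 0, while x + 4 = 0 — valid.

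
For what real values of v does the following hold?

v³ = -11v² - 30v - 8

v = -6.7016 or v = -4 or v = -0.2984

Rearrange: v³ + 11v² + 30v + 8 = 0.
Possible rational roots are divisors of 8. Testing v = -4 gives 0, so (v + 4) is a factor.
Divide: v³ + 11v² + 30v + 8 = (v + 4)(v² + 7v + 2).
Apply the quadratic formula to v² + 7v + 2 = 0: v = (-7 ± √41)/2, i.e. v ≈ -0.2984 or v ≈ -6.7016.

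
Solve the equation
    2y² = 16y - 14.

Bring every term to one side: 2y² - 16y + 14 = 0.
Factor: 2(y - 1)(y - 7) = 0.
So y = 1 or y = 7.

y = 1 or y = 7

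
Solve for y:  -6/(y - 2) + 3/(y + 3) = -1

Multiply both sides by (y - 2)(y + 3):
-6(y + 3) + 3(y - 2) = -(y - 2)(y + 3).
Expand and collect terms: -y^2 + 2y + 30 = 0.
By the quadratic formula, y = (-2 +/- sqrt(124)) / -2, so y ~= -4.5678 or y ~= 6.5678.
Neither value makes a denominator zero (y != 2, y != -3), so both are valid.

y = -4.5678 or y = 6.5678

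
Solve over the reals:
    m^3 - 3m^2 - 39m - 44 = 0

Possible rational roots are divisors of -44. Testing m = -4 gives 0, so (m + 4) is a factor.
Divide: m^3 - 3m^2 - 39m - 44 = (m + 4)(m^2 - 7m - 11).
Apply the quadratic formula to m^2 - 7m - 11 = 0: m = (7 +/- sqrt(93))/2, i.e. m ~= 8.3218 or m ~= -1.3218.

m = -4 or m = -1.3218 or m = 8.3218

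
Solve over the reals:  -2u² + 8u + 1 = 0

Discriminant: (8)² − 4·(-2)·1 = 72.
Quadratic formula: u = (-8 ± √72) / (-4).
So u = 2 - 3·√(2)/2 ≈ -0.1213 or u = 2 + 3·√(2)/2 ≈ 4.1213.

u = -0.1213 or u = 4.1213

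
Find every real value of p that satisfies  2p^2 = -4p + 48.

p = -6 or p = 4

Bring every term to one side: 2p^2 + 4p - 48 = 0.
Factor: 2(p + 6)(p - 4) = 0.
So p = -6 or p = 4.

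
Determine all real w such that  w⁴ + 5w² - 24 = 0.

Let u = w². The equation becomes u² + 5u - 24 = 0.
Factor: (u - 3)(u + 8) = 0, so u = 3 or u = -8.
w² = 3 gives w = ±√(3) ≈ ±1.7321.
w² = -8 < 0 has no real solution.

w = -1.7321 or w = 1.7321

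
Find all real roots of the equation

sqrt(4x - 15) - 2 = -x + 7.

x = 6

Isolate the radical: sqrt(4x - 15) = -x + 9.
Square both sides: 4x - 15 = (-x + 9)^2.
Expand and rearrange: x^2 - 22x + 96 = 0.
Solving gives x = 16 or x = 6.
Check each candidate in the original equation:
  x = 16: sqrt(49) = 7, while -x + 9 = -7 — extraneous.
  x = 6: sqrt(9) = 3, while -x + 9 = 3 — valid.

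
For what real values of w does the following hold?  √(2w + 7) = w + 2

w = 1

Square both sides: 2w + 7 = (w + 2)².
Expand and rearrange: w² + 2w - 3 = 0.
Solving gives w = 1 or w = -3.
Check each candidate in the original equation:
  w = 1: √(9) = 3, while w + 2 = 3 — valid.
  w = -3: √(1) = 1, while w + 2 = -1 — extraneous.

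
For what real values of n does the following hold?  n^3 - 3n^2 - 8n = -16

n = -2.5616 or n = 1.5616 or n = 4

Rearrange: n^3 - 3n^2 - 8n + 16 = 0.
Possible rational roots are divisors of 16. Testing n = 4 gives 0, so (n - 4) is a factor.
Divide: n^3 - 3n^2 - 8n + 16 = (n - 4)(n^2 + n - 4).
Apply the quadratic formula to n^2 + n - 4 = 0: n = (-1 +/- sqrt(17))/2, i.e. n ~= 1.5616 or n ~= -2.5616.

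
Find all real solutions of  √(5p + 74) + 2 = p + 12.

p = -2

Isolate the radical: √(5p + 74) = p + 10.
Square both sides: 5p + 74 = (p + 10)².
Expand and rearrange: p² + 15p + 26 = 0.
Solving gives p = -2 or p = -13.
Check each candidate in the original equation:
  p = -2: √(64) = 8, while p + 10 = 8 — valid.
  p = -13: √(9) = 3, while p + 10 = -3 — extraneous.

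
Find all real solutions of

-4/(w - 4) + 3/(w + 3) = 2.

Multiply both sides by (w - 4)(w + 3):
-4(w + 3) + 3(w - 4) = 2(w - 4)(w + 3).
Expand and collect terms: 2w^2 - w = 0.
Factor or apply the quadratic formula: w = 0.5 or w = 0.
Neither value makes a denominator zero (w != 4, w != -3), so both are valid.

w = 0 or w = 0.5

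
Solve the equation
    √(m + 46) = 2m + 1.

Square both sides: m + 46 = (2m + 1)².
Expand and rearrange: 4m² + 3m - 45 = 0.
Solving gives m = 3 or m = -3.75.
Check each candidate in the original equation:
  m = 3: √(49) = 7, while 2m + 1 = 7 — valid.
  m = -3.75: √(42.25) = 6.5, while 2m + 1 = -6.5 — extraneous.

m = 3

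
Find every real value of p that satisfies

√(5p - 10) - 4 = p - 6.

p = 2 or p = 7

Isolate the radical: √(5p - 10) = p - 2.
Square both sides: 5p - 10 = (p - 2)².
Expand and rearrange: p² - 9p + 14 = 0.
Solving gives p = 7 or p = 2.
Check each candidate in the original equation:
  p = 7: √(25) = 5, while p - 2 = 5 — valid.
  p = 2: √(0) = 0, while p - 2 = 0 — valid.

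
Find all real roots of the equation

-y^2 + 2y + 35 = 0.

Factor: -1(y - 7)(y + 5) = 0.
So y = 7 or y = -5.

y = -5 or y = 7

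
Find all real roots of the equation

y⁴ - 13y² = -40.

y = -2.8284 or y = -2.2361 or y = 2.2361 or y = 2.8284

Let u = y². The equation becomes u² - 13u + 40 = 0.
Factor: (u - 8)(u - 5) = 0, so u = 8 or u = 5.
y² = 8 gives y = ±2·√(2) ≈ ±2.8284.
y² = 5 gives y = ±√(5) ≈ ±2.2361.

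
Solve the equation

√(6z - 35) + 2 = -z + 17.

Isolate the radical: √(6z - 35) = -z + 15.
Square both sides: 6z - 35 = (-z + 15)².
Expand and rearrange: z² - 36z + 260 = 0.
Solving gives z = 26 or z = 10.
Check each candidate in the original equation:
  z = 26: √(121) = 11, while -z + 15 = -11 — extraneous.
  z = 10: √(25) = 5, while -z + 15 = 5 — valid.

z = 10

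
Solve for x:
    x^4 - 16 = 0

x = -2 or x = 2

Let u = x^2. The equation becomes u^2 - 16 = 0.
Factor: (u + 4)(u - 4) = 0, so u = -4 or u = 4.
x^2 = -4 < 0 has no real solution.
x^2 = 4 gives x = +/-2.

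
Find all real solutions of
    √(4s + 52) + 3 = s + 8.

Isolate the radical: √(4s + 52) = s + 5.
Square both sides: 4s + 52 = (s + 5)².
Expand and rearrange: s² + 6s - 27 = 0.
Solving gives s = 3 or s = -9.
Check each candidate in the original equation:
  s = 3: √(64) = 8, while s + 5 = 8 — valid.
  s = -9: √(16) = 4, while s + 5 = -4 — extraneous.

s = 3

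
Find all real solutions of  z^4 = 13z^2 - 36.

z = -3 or z = -2 or z = 2 or z = 3

Let u = z^2. The equation becomes u^2 - 13u + 36 = 0.
Factor: (u - 9)(u - 4) = 0, so u = 9 or u = 4.
z^2 = 9 gives z = +/-3.
z^2 = 4 gives z = +/-2.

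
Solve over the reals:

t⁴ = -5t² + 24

t = -1.7321 or t = 1.7321

Let u = t². The equation becomes u² + 5u - 24 = 0.
Factor: (u + 8)(u - 3) = 0, so u = -8 or u = 3.
t² = -8 < 0 has no real solution.
t² = 3 gives t = ±√(3) ≈ ±1.7321.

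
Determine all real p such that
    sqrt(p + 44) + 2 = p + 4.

p = 5

Isolate the radical: sqrt(p + 44) = p + 2.
Square both sides: p + 44 = (p + 2)^2.
Expand and rearrange: p^2 + 3p - 40 = 0.
Solving gives p = 5 or p = -8.
Check each candidate in the original equation:
  p = 5: sqrt(49) = 7, while p + 2 = 7 — valid.
  p = -8: sqrt(36) = 6, while p + 2 = -6 — extraneous.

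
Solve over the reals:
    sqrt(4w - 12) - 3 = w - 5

Isolate the radical: sqrt(4w - 12) = w - 2.
Square both sides: 4w - 12 = (w - 2)^2.
Expand and rearrange: w^2 - 8w + 16 = 0.
This gives the repeated root w = 4.
Check in the original equation:
  w = 4: sqrt(4) = 2, while w - 2 = 2 — valid.

w = 4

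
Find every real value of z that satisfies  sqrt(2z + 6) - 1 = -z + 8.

Isolate the radical: sqrt(2z + 6) = -z + 9.
Square both sides: 2z + 6 = (-z + 9)^2.
Expand and rearrange: z^2 - 20z + 75 = 0.
Solving gives z = 15 or z = 5.
Check each candidate in the original equation:
  z = 15: sqrt(36) = 6, while -z + 9 = -6 — extraneous.
  z = 5: sqrt(16) = 4, while -z + 9 = 4 — valid.

z = 5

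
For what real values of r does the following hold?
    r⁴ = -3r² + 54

r = -2.4495 or r = 2.4495

Let u = r². The equation becomes u² + 3u - 54 = 0.
Factor: (u + 9)(u - 6) = 0, so u = -9 or u = 6.
r² = -9 < 0 has no real solution.
r² = 6 gives r = ±√(6) ≈ ±2.4495.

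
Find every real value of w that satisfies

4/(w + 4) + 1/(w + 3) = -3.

w = -5.5352 or w = -3.1315

Multiply both sides by (w + 4)(w + 3):
4(w + 3) + (w + 4) = -3(w + 4)(w + 3).
Expand and collect terms: -3w^2 - 26w - 52 = 0.
By the quadratic formula, w = (26 +/- sqrt(52)) / -6, so w ~= -5.5352 or w ~= -3.1315.
Neither value makes a denominator zero (w != -4, w != -3), so both are valid.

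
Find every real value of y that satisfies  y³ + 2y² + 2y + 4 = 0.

Possible rational roots are divisors of 4. Testing y = -2 gives 0, so (y + 2) is a factor.
Divide: y³ + 2y² + 2y + 4 = (y + 2)(y² + 2).
The quadratic y² + 2 has discriminant -8 < 0, so no further real roots.

y = -2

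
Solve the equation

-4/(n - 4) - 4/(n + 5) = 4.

Multiply both sides by (n - 4)(n + 5):
-4(n + 5) - 4(n - 4) = 4(n - 4)(n + 5).
Expand and collect terms: 4n^2 + 12n - 76 = 0.
By the quadratic formula, n = (-12 +/- sqrt(1360)) / 8, so n ~= 3.1098 or n ~= -6.1098.
Neither value makes a denominator zero (n != 4, n != -5), so both are valid.

n = -6.1098 or n = 3.1098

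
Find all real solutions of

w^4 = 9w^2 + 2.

Let u = w^2. The equation becomes u^2 - 9u - 2 = 0.
By the quadratic formula, u = 9/2 + sqrt(89)/2 or u = 9/2 - sqrt(89)/2.
w^2 = 9/2 + sqrt(89)/2 gives w = +/-sqrt(9/2 + sqrt(89)/2) ~= +/-3.0359.
w^2 = 9/2 - sqrt(89)/2 < 0 has no real solution.

w = -3.0359 or w = 3.0359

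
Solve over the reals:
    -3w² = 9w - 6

Rearrange to standard form: -3w² - 9w + 6 = 0.
Discriminant: (-9)² − 4·(-3)·6 = 153.
Quadratic formula: w = (9 ± √153) / (-6).
So w = -√(17)/2 - 3/2 ≈ -3.5616 or w = -3/2 + √(17)/2 ≈ 0.5616.

w = -3.5616 or w = 0.5616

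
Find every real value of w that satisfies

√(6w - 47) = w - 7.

Square both sides: 6w - 47 = (w - 7)².
Expand and rearrange: w² - 20w + 96 = 0.
Solving gives w = 12 or w = 8.
Check each candidate in the original equation:
  w = 12: √(25) = 5, while w - 7 = 5 — valid.
  w = 8: √(1) = 1, while w - 7 = 1 — valid.

w = 8 or w = 12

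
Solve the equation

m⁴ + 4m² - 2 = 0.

m = -0.6704 or m = 0.6704

Let u = m². The equation becomes u² + 4u - 2 = 0.
By the quadratic formula, u = -2 + √(6) or u = -√(6) - 2.
m² = -2 + √(6) gives m = ±√(-2 + √(6)) ≈ ±0.6704.
m² = -√(6) - 2 < 0 has no real solution.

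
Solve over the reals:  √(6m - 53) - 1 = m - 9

m = 9 or m = 13

Isolate the radical: √(6m - 53) = m - 8.
Square both sides: 6m - 53 = (m - 8)².
Expand and rearrange: m² - 22m + 117 = 0.
Solving gives m = 13 or m = 9.
Check each candidate in the original equation:
  m = 13: √(25) = 5, while m - 8 = 5 — valid.
  m = 9: √(1) = 1, while m - 8 = 1 — valid.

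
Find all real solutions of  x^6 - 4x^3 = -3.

Let u = x^3. The equation becomes u^2 - 4u + 3 = 0.
Factor: (u - 3)(u - 1) = 0, so u = 3 or u = 1.
x^3 = 3 gives x = (3)^(1/3) ~= 1.4422.
x^3 = 1 gives x = 1.

x = 1 or x = 1.4422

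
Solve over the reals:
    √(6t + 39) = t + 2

Square both sides: 6t + 39 = (t + 2)².
Expand and rearrange: t² - 2t - 35 = 0.
Solving gives t = 7 or t = -5.
Check each candidate in the original equation:
  t = 7: √(81) = 9, while t + 2 = 9 — valid.
  t = -5: √(9) = 3, while t + 2 = -3 — extraneous.

t = 7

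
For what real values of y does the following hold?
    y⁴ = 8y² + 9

Let u = y². The equation becomes u² - 8u - 9 = 0.
Factor: (u - 9)(u + 1) = 0, so u = 9 or u = -1.
y² = 9 gives y = ±3.
y² = -1 < 0 has no real solution.

y = -3 or y = 3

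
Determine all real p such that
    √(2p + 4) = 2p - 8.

p = 6

Square both sides: 2p + 4 = (2p - 8)².
Expand and rearrange: 4p² - 34p + 60 = 0.
Solving gives p = 6 or p = 2.5.
Check each candidate in the original equation:
  p = 6: √(16) = 4, while 2p - 8 = 4 — valid.
  p = 2.5: √(9) = 3, while 2p - 8 = -3 — extraneous.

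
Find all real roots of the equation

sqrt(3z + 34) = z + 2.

Square both sides: 3z + 34 = (z + 2)^2.
Expand and rearrange: z^2 + z - 30 = 0.
Solving gives z = 5 or z = -6.
Check each candidate in the original equation:
  z = 5: sqrt(49) = 7, while z + 2 = 7 — valid.
  z = -6: sqrt(16) = 4, while z + 2 = -4 — extraneous.

z = 5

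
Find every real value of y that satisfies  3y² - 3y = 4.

Rearrange to standard form: 3y² - 3y - 4 = 0.
Discriminant: (-3)² − 4·3·(-4) = 57.
Quadratic formula: y = (3 ± √57) / 6.
So y = 1/2 + √(57)/6 ≈ 1.7583 or y = 1/2 - √(57)/6 ≈ -0.7583.

y = -0.7583 or y = 1.7583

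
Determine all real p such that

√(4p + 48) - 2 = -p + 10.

p = 4

Isolate the radical: √(4p + 48) = -p + 12.
Square both sides: 4p + 48 = (-p + 12)².
Expand and rearrange: p² - 28p + 96 = 0.
Solving gives p = 24 or p = 4.
Check each candidate in the original equation:
  p = 24: √(144) = 12, while -p + 12 = -12 — extraneous.
  p = 4: √(64) = 8, while -p + 12 = 8 — valid.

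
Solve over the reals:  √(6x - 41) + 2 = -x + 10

x = 7

Isolate the radical: √(6x - 41) = -x + 8.
Square both sides: 6x - 41 = (-x + 8)².
Expand and rearrange: x² - 22x + 105 = 0.
Solving gives x = 15 or x = 7.
Check each candidate in the original equation:
  x = 15: √(49) = 7, while -x + 8 = -7 — extraneous.
  x = 7: √(1) = 1, while -x + 8 = 1 — valid.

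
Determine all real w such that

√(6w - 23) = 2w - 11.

w = 8

Square both sides: 6w - 23 = (2w - 11)².
Expand and rearrange: 4w² - 50w + 144 = 0.
Solving gives w = 8 or w = 4.5.
Check each candidate in the original equation:
  w = 8: √(25) = 5, while 2w - 11 = 5 — valid.
  w = 4.5: √(4) = 2, while 2w - 11 = -2 — extraneous.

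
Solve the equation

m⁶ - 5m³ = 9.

m = -1.1201 or m = 1.8571

Let u = m³. The equation becomes u² - 5u - 9 = 0.
By the quadratic formula, u = 5/2 + √(61)/2 or u = 5/2 - √(61)/2.
m³ = 5/2 + √(61)/2 gives m = ∛(5/2 + √(61)/2) ≈ 1.8571.
m³ = 5/2 - √(61)/2 gives m = -∛(-5/2 + √(61)/2) ≈ -1.1201.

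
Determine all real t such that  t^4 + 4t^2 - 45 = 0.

t = -2.2361 or t = 2.2361

Let u = t^2. The equation becomes u^2 + 4u - 45 = 0.
Factor: (u + 9)(u - 5) = 0, so u = -9 or u = 5.
t^2 = -9 < 0 has no real solution.
t^2 = 5 gives t = +/-sqrt(5) ~= +/-2.2361.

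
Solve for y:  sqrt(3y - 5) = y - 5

Square both sides: 3y - 5 = (y - 5)^2.
Expand and rearrange: y^2 - 13y + 30 = 0.
Solving gives y = 10 or y = 3.
Check each candidate in the original equation:
  y = 10: sqrt(25) = 5, while y - 5 = 5 — valid.
  y = 3: sqrt(4) = 2, while y - 5 = -2 — extraneous.

y = 10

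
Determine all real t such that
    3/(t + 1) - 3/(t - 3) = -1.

Multiply both sides by (t + 1)(t - 3):
3(t - 3) - 3(t + 1) = -(t + 1)(t - 3).
Expand and collect terms: -t^2 + 2t + 15 = 0.
Factor or apply the quadratic formula: t = -3 or t = 5.
Neither value makes a denominator zero (t != -1, t != 3), so both are valid.

t = -3 or t = 5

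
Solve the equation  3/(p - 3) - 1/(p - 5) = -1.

p = 0.5505 or p = 5.4495

Multiply both sides by (p - 3)(p - 5):
3(p - 5) - (p - 3) = -(p - 3)(p - 5).
Expand and collect terms: -p² + 6p - 3 = 0.
By the quadratic formula, p = (-6 ± √24) / -2, so p ≈ 0.5505 or p ≈ 5.4495.
Neither value makes a denominator zero (p ≠ 3, p ≠ 5), so both are valid.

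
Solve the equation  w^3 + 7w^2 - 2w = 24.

Rearrange: w^3 + 7w^2 - 2w - 24 = 0.
Possible rational roots are divisors of -24. Testing w = -2 gives 0, so (w + 2) is a factor.
Divide: w^3 + 7w^2 - 2w - 24 = (w + 2)(w^2 + 5w - 12).
Apply the quadratic formula to w^2 + 5w - 12 = 0: w = (-5 +/- sqrt(73))/2, i.e. w ~= 1.772 or w ~= -6.772.

w = -6.772 or w = -2 or w = 1.772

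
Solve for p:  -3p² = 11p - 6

p = -4.1487 or p = 0.4821

Rearrange to standard form: -3p² - 11p + 6 = 0.
Discriminant: (-11)² − 4·(-3)·6 = 193.
Quadratic formula: p = (11 ± √193) / (-6).
So p = -√(193)/6 - 11/6 ≈ -4.1487 or p = -11/6 + √(193)/6 ≈ 0.4821.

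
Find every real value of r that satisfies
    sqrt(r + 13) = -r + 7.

r = 3

Square both sides: r + 13 = (-r + 7)^2.
Expand and rearrange: r^2 - 15r + 36 = 0.
Solving gives r = 12 or r = 3.
Check each candidate in the original equation:
  r = 12: sqrt(25) = 5, while -r + 7 = -5 — extraneous.
  r = 3: sqrt(16) = 4, while -r + 7 = 4 — valid.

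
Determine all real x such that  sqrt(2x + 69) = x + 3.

x = 6

Square both sides: 2x + 69 = (x + 3)^2.
Expand and rearrange: x^2 + 4x - 60 = 0.
Solving gives x = 6 or x = -10.
Check each candidate in the original equation:
  x = 6: sqrt(81) = 9, while x + 3 = 9 — valid.
  x = -10: sqrt(49) = 7, while x + 3 = -7 — extraneous.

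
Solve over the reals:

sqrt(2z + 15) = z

Square both sides: 2z + 15 = (z)^2.
Expand and rearrange: z^2 - 2z - 15 = 0.
Solving gives z = 5 or z = -3.
Check each candidate in the original equation:
  z = 5: sqrt(25) = 5, while z = 5 — valid.
  z = -3: sqrt(9) = 3, while z = -3 — extraneous.

z = 5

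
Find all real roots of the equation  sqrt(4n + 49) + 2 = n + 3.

Isolate the radical: sqrt(4n + 49) = n + 1.
Square both sides: 4n + 49 = (n + 1)^2.
Expand and rearrange: n^2 - 2n - 48 = 0.
Solving gives n = 8 or n = -6.
Check each candidate in the original equation:
  n = 8: sqrt(81) = 9, while n + 1 = 9 — valid.
  n = -6: sqrt(25) = 5, while n + 1 = -5 — extraneous.

n = 8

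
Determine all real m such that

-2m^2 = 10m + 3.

Rearrange to standard form: -2m^2 - 10m - 3 = 0.
Discriminant: (-10)^2 - 4*(-2)*(-3) = 76.
Quadratic formula: m = (10 +/- sqrt(76)) / (-4).
So m = -5/2 - sqrt(19)/2 ~= -4.6794 or m = -5/2 + sqrt(19)/2 ~= -0.3206.

m = -4.6794 or m = -0.3206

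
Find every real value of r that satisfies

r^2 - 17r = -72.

Bring every term to one side: r^2 - 17r + 72 = 0.
Factor: (r - 9)(r - 8) = 0.
So r = 9 or r = 8.

r = 8 or r = 9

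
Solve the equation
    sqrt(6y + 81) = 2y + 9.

y = 0

Square both sides: 6y + 81 = (2y + 9)^2.
Expand and rearrange: 4y^2 + 30y = 0.
Solving gives y = 0 or y = -7.5.
Check each candidate in the original equation:
  y = 0: sqrt(81) = 9, while 2y + 9 = 9 — valid.
  y = -7.5: sqrt(36) = 6, while 2y + 9 = -6 — extraneous.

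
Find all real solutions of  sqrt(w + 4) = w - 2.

Square both sides: w + 4 = (w - 2)^2.
Expand and rearrange: w^2 - 5w = 0.
Solving gives w = 5 or w = 0.
Check each candidate in the original equation:
  w = 5: sqrt(9) = 3, while w - 2 = 3 — valid.
  w = 0: sqrt(4) = 2, while w - 2 = -2 — extraneous.

w = 5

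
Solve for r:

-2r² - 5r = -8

r = -3.6085 or r = 1.1085

Rearrange to standard form: -2r² - 5r + 8 = 0.
Discriminant: (-5)² − 4·(-2)·8 = 89.
Quadratic formula: r = (5 ± √89) / (-4).
So r = -√(89)/4 - 5/4 ≈ -3.6085 or r = -5/4 + √(89)/4 ≈ 1.1085.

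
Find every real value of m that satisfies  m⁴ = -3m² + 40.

m = -2.2361 or m = 2.2361

Let u = m². The equation becomes u² + 3u - 40 = 0.
Factor: (u - 5)(u + 8) = 0, so u = 5 or u = -8.
m² = 5 gives m = ±√(5) ≈ ±2.2361.
m² = -8 < 0 has no real solution.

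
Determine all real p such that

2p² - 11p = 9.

Rearrange to standard form: 2p² - 11p - 9 = 0.
Discriminant: (-11)² − 4·2·(-9) = 193.
Quadratic formula: p = (11 ± √193) / 4.
So p = 11/4 + √(193)/4 ≈ 6.2231 or p = 11/4 - √(193)/4 ≈ -0.7231.

p = -0.7231 or p = 6.2231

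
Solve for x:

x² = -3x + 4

x = -4 or x = 1

Bring every term to one side: x² + 3x - 4 = 0.
Factor: (x - 1)(x + 4) = 0.
So x = 1 or x = -4.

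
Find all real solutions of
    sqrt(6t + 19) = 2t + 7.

Square both sides: 6t + 19 = (2t + 7)^2.
Expand and rearrange: 4t^2 + 22t + 30 = 0.
Solving gives t = -2.5 or t = -3.
Check each candidate in the original equation:
  t = -2.5: sqrt(4) = 2, while 2t + 7 = 2 — valid.
  t = -3: sqrt(1) = 1, while 2t + 7 = 1 — valid.

t = -3 or t = -2.5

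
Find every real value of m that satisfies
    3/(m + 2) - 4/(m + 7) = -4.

Multiply both sides by (m + 2)(m + 7):
3(m + 7) - 4(m + 2) = -4(m + 2)(m + 7).
Expand and collect terms: -4m² - 35m - 69 = 0.
Factor or apply the quadratic formula: m = -5.75 or m = -3.
Neither value makes a denominator zero (m ≠ -2, m ≠ -7), so both are valid.

m = -5.75 or m = -3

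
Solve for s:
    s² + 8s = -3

Rearrange to standard form: s² + 8s + 3 = 0.
Discriminant: (8)² − 4·1·3 = 52.
Quadratic formula: s = (-8 ± √52) / 2.
So s = -4 + √(13) ≈ -0.3944 or s = -4 - √(13) ≈ -7.6056.

s = -7.6056 or s = -0.3944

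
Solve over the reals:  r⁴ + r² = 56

r = -2.6458 or r = 2.6458

Let u = r². The equation becomes u² + u - 56 = 0.
Factor: (u + 8)(u - 7) = 0, so u = -8 or u = 7.
r² = -8 < 0 has no real solution.
r² = 7 gives r = ±√(7) ≈ ±2.6458.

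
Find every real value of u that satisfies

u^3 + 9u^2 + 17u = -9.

Rearrange: u^3 + 9u^2 + 17u + 9 = 0.
Possible rational roots are divisors of 9. Testing u = -1 gives 0, so (u + 1) is a factor.
Divide: u^3 + 9u^2 + 17u + 9 = (u + 1)(u^2 + 8u + 9).
Apply the quadratic formula to u^2 + 8u + 9 = 0: u = (-8 +/- sqrt(28))/2, i.e. u ~= -1.3542 or u ~= -6.6458.

u = -6.6458 or u = -1.3542 or u = -1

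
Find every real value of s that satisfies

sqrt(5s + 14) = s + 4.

s = -2 or s = -1

Square both sides: 5s + 14 = (s + 4)^2.
Expand and rearrange: s^2 + 3s + 2 = 0.
Solving gives s = -1 or s = -2.
Check each candidate in the original equation:
  s = -1: sqrt(9) = 3, while s + 4 = 3 — valid.
  s = -2: sqrt(4) = 2, while s + 4 = 2 — valid.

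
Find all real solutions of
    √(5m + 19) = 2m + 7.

Square both sides: 5m + 19 = (2m + 7)².
Expand and rearrange: 4m² + 23m + 30 = 0.
Solving gives m = -2 or m = -3.75.
Check each candidate in the original equation:
  m = -2: √(9) = 3, while 2m + 7 = 3 — valid.
  m = -3.75: √(0.25) = 0.5, while 2m + 7 = -0.5 — extraneous.

m = -2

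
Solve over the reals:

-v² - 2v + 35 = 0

v = -7 or v = 5

Factor: -1(v - 5)(v + 7) = 0.
So v = 5 or v = -7.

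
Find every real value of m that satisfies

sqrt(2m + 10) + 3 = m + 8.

Isolate the radical: sqrt(2m + 10) = m + 5.
Square both sides: 2m + 10 = (m + 5)^2.
Expand and rearrange: m^2 + 8m + 15 = 0.
Solving gives m = -3 or m = -5.
Check each candidate in the original equation:
  m = -3: sqrt(4) = 2, while m + 5 = 2 — valid.
  m = -5: sqrt(0) = 0, while m + 5 = 0 — valid.

m = -5 or m = -3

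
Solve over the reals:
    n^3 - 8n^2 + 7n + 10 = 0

Possible rational roots are divisors of 10. Testing n = 2 gives 0, so (n - 2) is a factor.
Divide: n^3 - 8n^2 + 7n + 10 = (n - 2)(n^2 - 6n - 5).
Apply the quadratic formula to n^2 - 6n - 5 = 0: n = (6 +/- sqrt(56))/2, i.e. n ~= 6.7417 or n ~= -0.7417.

n = -0.7417 or n = 2 or n = 6.7417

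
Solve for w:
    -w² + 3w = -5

w = -1.1926 or w = 4.1926

Rearrange to standard form: -w² + 3w + 5 = 0.
Discriminant: (3)² − 4·(-1)·5 = 29.
Quadratic formula: w = (-3 ± √29) / (-2).
So w = 3/2 - √(29)/2 ≈ -1.1926 or w = 3/2 + √(29)/2 ≈ 4.1926.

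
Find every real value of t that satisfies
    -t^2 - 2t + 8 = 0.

Factor: -1(t + 4)(t - 2) = 0.
So t = -4 or t = 2.

t = -4 or t = 2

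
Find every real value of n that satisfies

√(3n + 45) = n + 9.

Square both sides: 3n + 45 = (n + 9)².
Expand and rearrange: n² + 15n + 36 = 0.
Solving gives n = -3 or n = -12.
Check each candidate in the original equation:
  n = -3: √(36) = 6, while n + 9 = 6 — valid.
  n = -12: √(9) = 3, while n + 9 = -3 — extraneous.

n = -3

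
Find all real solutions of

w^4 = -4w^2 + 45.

w = -2.2361 or w = 2.2361

Let u = w^2. The equation becomes u^2 + 4u - 45 = 0.
Factor: (u + 9)(u - 5) = 0, so u = -9 or u = 5.
w^2 = -9 < 0 has no real solution.
w^2 = 5 gives w = +/-sqrt(5) ~= +/-2.2361.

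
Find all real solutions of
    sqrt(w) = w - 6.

w = 9

Square both sides: w = (w - 6)^2.
Expand and rearrange: w^2 - 13w + 36 = 0.
Solving gives w = 9 or w = 4.
Check each candidate in the original equation:
  w = 9: sqrt(9) = 3, while w - 6 = 3 — valid.
  w = 4: sqrt(4) = 2, while w - 6 = -2 — extraneous.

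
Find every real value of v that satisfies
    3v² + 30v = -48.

v = -8 or v = -2

Bring every term to one side: 3v² + 30v + 48 = 0.
Factor: 3(v + 8)(v + 2) = 0.
So v = -8 or v = -2.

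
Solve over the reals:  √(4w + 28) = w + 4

w = 2

Square both sides: 4w + 28 = (w + 4)².
Expand and rearrange: w² + 4w - 12 = 0.
Solving gives w = 2 or w = -6.
Check each candidate in the original equation:
  w = 2: √(36) = 6, while w + 4 = 6 — valid.
  w = -6: √(4) = 2, while w + 4 = -2 — extraneous.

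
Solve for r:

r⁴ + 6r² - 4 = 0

Let u = r². The equation becomes u² + 6u - 4 = 0.
By the quadratic formula, u = -3 + √(13) or u = -√(13) - 3.
r² = -3 + √(13) gives r = ±√(-3 + √(13)) ≈ ±0.7782.
r² = -√(13) - 3 < 0 has no real solution.

r = -0.7782 or r = 0.7782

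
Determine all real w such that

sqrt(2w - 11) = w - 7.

w = 10

Square both sides: 2w - 11 = (w - 7)^2.
Expand and rearrange: w^2 - 16w + 60 = 0.
Solving gives w = 10 or w = 6.
Check each candidate in the original equation:
  w = 10: sqrt(9) = 3, while w - 7 = 3 — valid.
  w = 6: sqrt(1) = 1, while w - 7 = -1 — extraneous.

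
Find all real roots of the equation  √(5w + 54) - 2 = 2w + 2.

Isolate the radical: √(5w + 54) = 2w + 4.
Square both sides: 5w + 54 = (2w + 4)².
Expand and rearrange: 4w² + 11w - 38 = 0.
Solving gives w = 2 or w = -4.75.
Check each candidate in the original equation:
  w = 2: √(64) = 8, while 2w + 4 = 8 — valid.
  w = -4.75: √(30.25) = 5.5, while 2w + 4 = -5.5 — extraneous.

w = 2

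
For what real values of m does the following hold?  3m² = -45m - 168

m = -8 or m = -7

Bring every term to one side: 3m² + 45m + 168 = 0.
Factor: 3(m + 7)(m + 8) = 0.
So m = -7 or m = -8.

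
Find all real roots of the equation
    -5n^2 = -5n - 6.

n = -0.7042 or n = 1.7042

Rearrange to standard form: -5n^2 + 5n + 6 = 0.
Discriminant: (5)^2 - 4*(-5)*6 = 145.
Quadratic formula: n = (-5 +/- sqrt(145)) / (-10).
So n = 1/2 - sqrt(145)/10 ~= -0.7042 or n = 1/2 + sqrt(145)/10 ~= 1.7042.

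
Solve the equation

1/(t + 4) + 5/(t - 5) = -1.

t = -5.8541 or t = 0.8541

Multiply both sides by (t + 4)(t - 5):
(t - 5) + 5(t + 4) = -(t + 4)(t - 5).
Expand and collect terms: -t² - 5t + 5 = 0.
By the quadratic formula, t = (5 ± √45) / -2, so t ≈ -5.8541 or t ≈ 0.8541.
Neither value makes a denominator zero (t ≠ -4, t ≠ 5), so both are valid.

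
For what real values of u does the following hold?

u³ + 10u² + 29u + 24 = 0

u = -5.5616 or u = -3 or u = -1.4384

Possible rational roots are divisors of 24. Testing u = -3 gives 0, so (u + 3) is a factor.
Divide: u³ + 10u² + 29u + 24 = (u + 3)(u² + 7u + 8).
Apply the quadratic formula to u² + 7u + 8 = 0: u = (-7 ± √17)/2, i.e. u ≈ -1.4384 or u ≈ -5.5616.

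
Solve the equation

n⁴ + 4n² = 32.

Let u = n². The equation becomes u² + 4u - 32 = 0.
Factor: (u - 4)(u + 8) = 0, so u = 4 or u = -8.
n² = 4 gives n = ±2.
n² = -8 < 0 has no real solution.

n = -2 or n = 2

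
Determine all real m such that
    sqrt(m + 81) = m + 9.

m = 0

Square both sides: m + 81 = (m + 9)^2.
Expand and rearrange: m^2 + 17m = 0.
Solving gives m = 0 or m = -17.
Check each candidate in the original equation:
  m = 0: sqrt(81) = 9, while m + 9 = 9 — valid.
  m = -17: sqrt(64) = 8, while m + 9 = -8 — extraneous.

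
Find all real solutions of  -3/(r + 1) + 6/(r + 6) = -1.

r = -10.5678 or r = 0.5678

Multiply both sides by (r + 1)(r + 6):
-3(r + 6) + 6(r + 1) = -(r + 1)(r + 6).
Expand and collect terms: -r^2 - 10r + 6 = 0.
By the quadratic formula, r = (10 +/- sqrt(124)) / -2, so r ~= -10.5678 or r ~= 0.5678.
Neither value makes a denominator zero (r != -1, r != -6), so both are valid.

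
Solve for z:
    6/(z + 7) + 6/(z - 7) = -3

Multiply both sides by (z + 7)(z - 7):
6(z - 7) + 6(z + 7) = -3(z + 7)(z - 7).
Expand and collect terms: -3z² - 12z + 147 = 0.
By the quadratic formula, z = (12 ± √1908) / -6, so z ≈ -9.2801 or z ≈ 5.2801.
Neither value makes a denominator zero (z ≠ -7, z ≠ 7), so both are valid.

z = -9.2801 or z = 5.2801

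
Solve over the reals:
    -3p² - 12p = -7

Rearrange to standard form: -3p² - 12p + 7 = 0.
Discriminant: (-12)² − 4·(-3)·7 = 228.
Quadratic formula: p = (12 ± √228) / (-6).
So p = -√(57)/3 - 2 ≈ -4.5166 or p = -2 + √(57)/3 ≈ 0.5166.

p = -4.5166 or p = 0.5166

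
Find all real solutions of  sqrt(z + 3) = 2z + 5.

Square both sides: z + 3 = (2z + 5)^2.
Expand and rearrange: 4z^2 + 19z + 22 = 0.
Solving gives z = -2 or z = -2.75.
Check each candidate in the original equation:
  z = -2: sqrt(1) = 1, while 2z + 5 = 1 — valid.
  z = -2.75: sqrt(0.25) = 0.5, while 2z + 5 = -0.5 — extraneous.

z = -2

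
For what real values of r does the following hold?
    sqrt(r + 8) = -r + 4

Square both sides: r + 8 = (-r + 4)^2.
Expand and rearrange: r^2 - 9r + 8 = 0.
Solving gives r = 8 or r = 1.
Check each candidate in the original equation:
  r = 8: sqrt(16) = 4, while -r + 4 = -4 — extraneous.
  r = 1: sqrt(9) = 3, while -r + 4 = 3 — valid.

r = 1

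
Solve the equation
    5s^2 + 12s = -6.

Rearrange to standard form: 5s^2 + 12s + 6 = 0.
Discriminant: (12)^2 - 4*5*6 = 24.
Quadratic formula: s = (-12 +/- sqrt(24)) / 10.
So s = -6/5 + sqrt(6)/5 ~= -0.7101 or s = -6/5 - sqrt(6)/5 ~= -1.6899.

s = -1.6899 or s = -0.7101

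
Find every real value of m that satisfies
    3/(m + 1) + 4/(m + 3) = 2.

m = -2.1375 or m = 1.6375

Multiply both sides by (m + 1)(m + 3):
3(m + 3) + 4(m + 1) = 2(m + 1)(m + 3).
Expand and collect terms: 2m^2 + m - 7 = 0.
By the quadratic formula, m = (-1 +/- sqrt(57)) / 4, so m ~= 1.6375 or m ~= -2.1375.
Neither value makes a denominator zero (m != -1, m != -3), so both are valid.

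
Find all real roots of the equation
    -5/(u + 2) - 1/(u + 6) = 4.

u = -6.3508 or u = -3.1492

Multiply both sides by (u + 2)(u + 6):
-5(u + 6) - (u + 2) = 4(u + 2)(u + 6).
Expand and collect terms: 4u^2 + 38u + 80 = 0.
By the quadratic formula, u = (-38 +/- sqrt(164)) / 8, so u ~= -3.1492 or u ~= -6.3508.
Neither value makes a denominator zero (u != -2, u != -6), so both are valid.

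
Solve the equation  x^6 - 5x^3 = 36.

Let u = x^3. The equation becomes u^2 - 5u - 36 = 0.
Factor: (u + 4)(u - 9) = 0, so u = -4 or u = 9.
x^3 = -4 gives x = -(4)^(1/3) ~= -1.5874.
x^3 = 9 gives x = (9)^(1/3) ~= 2.0801.

x = -1.5874 or x = 2.0801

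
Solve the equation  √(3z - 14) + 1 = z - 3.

Isolate the radical: √(3z - 14) = z - 4.
Square both sides: 3z - 14 = (z - 4)².
Expand and rearrange: z² - 11z + 30 = 0.
Solving gives z = 6 or z = 5.
Check each candidate in the original equation:
  z = 6: √(4) = 2, while z - 4 = 2 — valid.
  z = 5: √(1) = 1, while z - 4 = 1 — valid.

z = 5 or z = 6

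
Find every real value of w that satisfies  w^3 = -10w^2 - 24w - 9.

Rearrange: w^3 + 10w^2 + 24w + 9 = 0.
Possible rational roots are divisors of 9. Testing w = -3 gives 0, so (w + 3) is a factor.
Divide: w^3 + 10w^2 + 24w + 9 = (w + 3)(w^2 + 7w + 3).
Apply the quadratic formula to w^2 + 7w + 3 = 0: w = (-7 +/- sqrt(37))/2, i.e. w ~= -0.4586 or w ~= -6.5414.

w = -6.5414 or w = -3 or w = -0.4586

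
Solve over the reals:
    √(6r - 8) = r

r = 2 or r = 4

Square both sides: 6r - 8 = (r)².
Expand and rearrange: r² - 6r + 8 = 0.
Solving gives r = 4 or r = 2.
Check each candidate in the original equation:
  r = 4: √(16) = 4, while r = 4 — valid.
  r = 2: √(4) = 2, while r = 2 — valid.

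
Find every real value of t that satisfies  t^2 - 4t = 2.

t = -0.4495 or t = 4.4495

Rearrange to standard form: t^2 - 4t - 2 = 0.
Discriminant: (-4)^2 - 4*1*(-2) = 24.
Quadratic formula: t = (4 +/- sqrt(24)) / 2.
So t = 2 + sqrt(6) ~= 4.4495 or t = 2 - sqrt(6) ~= -0.4495.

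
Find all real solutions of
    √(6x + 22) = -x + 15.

Square both sides: 6x + 22 = (-x + 15)².
Expand and rearrange: x² - 36x + 203 = 0.
Solving gives x = 29 or x = 7.
Check each candidate in the original equation:
  x = 29: √(196) = 14, while -x + 15 = -14 — extraneous.
  x = 7: √(64) = 8, while -x + 15 = 8 — valid.

x = 7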